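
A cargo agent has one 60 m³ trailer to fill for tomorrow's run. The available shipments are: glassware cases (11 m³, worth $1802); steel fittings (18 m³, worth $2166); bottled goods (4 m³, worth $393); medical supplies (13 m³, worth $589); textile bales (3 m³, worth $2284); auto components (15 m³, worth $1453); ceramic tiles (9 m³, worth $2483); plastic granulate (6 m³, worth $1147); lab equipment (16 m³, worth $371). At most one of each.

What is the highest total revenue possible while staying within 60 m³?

Ranking by ratio (revenue/m³): textile bales 761.33, ceramic tiles 275.89, plastic granulate 191.17.
Greedy by ratio would take glassware cases + steel fittings + bottled goods + textile bales + ceramic tiles + plastic granulate: 51 m³ used, total 10275.
Dropping plastic granulate frees 6 m³; slotting in auto components (15 m³) lifts the total to 10581 at 60 m³.

10581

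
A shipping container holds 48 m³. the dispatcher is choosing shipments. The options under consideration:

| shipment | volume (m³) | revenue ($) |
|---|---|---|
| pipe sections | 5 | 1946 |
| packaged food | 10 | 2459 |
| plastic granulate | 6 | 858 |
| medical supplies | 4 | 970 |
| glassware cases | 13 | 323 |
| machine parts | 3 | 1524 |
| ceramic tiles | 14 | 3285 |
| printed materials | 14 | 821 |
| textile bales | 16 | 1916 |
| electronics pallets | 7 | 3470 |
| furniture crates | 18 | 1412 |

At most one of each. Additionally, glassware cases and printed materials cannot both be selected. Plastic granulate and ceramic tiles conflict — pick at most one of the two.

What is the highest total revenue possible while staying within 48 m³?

13654

Ranking by ratio (revenue/m³): machine parts 508.00, electronics pallets 495.71, pipe sections 389.20, packaged food 245.90.
Pipe sections + packaged food + medical supplies + machine parts + ceramic tiles + electronics pallets uses 43 of the 48 m³ and totals 13654.
Nothing else feasible within 48 m³ beats 13654.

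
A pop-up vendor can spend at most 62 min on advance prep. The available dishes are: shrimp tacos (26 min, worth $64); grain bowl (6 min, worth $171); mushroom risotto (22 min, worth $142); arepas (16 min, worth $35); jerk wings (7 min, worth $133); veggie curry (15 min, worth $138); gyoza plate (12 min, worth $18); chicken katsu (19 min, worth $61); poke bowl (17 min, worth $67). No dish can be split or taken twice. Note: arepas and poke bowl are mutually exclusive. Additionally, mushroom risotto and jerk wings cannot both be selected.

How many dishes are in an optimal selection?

The maximum profit within 62 min is 527.
For example grain bowl + jerk wings + veggie curry + gyoza plate + poke bowl achieves it, using 57 min.
Any selection reaching 527 contains exactly 5 dishes.

5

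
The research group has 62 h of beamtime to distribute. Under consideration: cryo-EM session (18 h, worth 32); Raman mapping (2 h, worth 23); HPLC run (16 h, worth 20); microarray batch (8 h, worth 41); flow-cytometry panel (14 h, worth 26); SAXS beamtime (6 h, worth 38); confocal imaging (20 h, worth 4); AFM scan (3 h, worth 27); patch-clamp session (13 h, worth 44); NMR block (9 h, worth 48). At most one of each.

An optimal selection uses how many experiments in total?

The maximum expected citations within 62 h is 253.
For example cryo-EM session + Raman mapping + microarray batch + SAXS beamtime + AFM scan + patch-clamp session + NMR block achieves it, using 59 h.
All optima have 7 experiments.

7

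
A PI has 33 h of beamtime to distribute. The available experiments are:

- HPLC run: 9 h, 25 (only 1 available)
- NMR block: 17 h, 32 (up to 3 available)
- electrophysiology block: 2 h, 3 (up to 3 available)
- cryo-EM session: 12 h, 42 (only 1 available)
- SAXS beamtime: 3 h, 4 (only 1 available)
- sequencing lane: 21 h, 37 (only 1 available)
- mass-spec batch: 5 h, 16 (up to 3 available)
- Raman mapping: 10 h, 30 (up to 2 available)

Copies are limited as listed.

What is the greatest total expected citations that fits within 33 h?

Greedy by ratio would take 3×electrophysiology block + cryo-EM session + 3×mass-spec batch: 33 h used, total 99.
Replace 3×electrophysiology block and mass-spec batch with Raman mapping: the trade gains 5 net, giving 104 at 32 h.
The spare 1 h is too small for any remaining experiment, and no exchange beats 104.

104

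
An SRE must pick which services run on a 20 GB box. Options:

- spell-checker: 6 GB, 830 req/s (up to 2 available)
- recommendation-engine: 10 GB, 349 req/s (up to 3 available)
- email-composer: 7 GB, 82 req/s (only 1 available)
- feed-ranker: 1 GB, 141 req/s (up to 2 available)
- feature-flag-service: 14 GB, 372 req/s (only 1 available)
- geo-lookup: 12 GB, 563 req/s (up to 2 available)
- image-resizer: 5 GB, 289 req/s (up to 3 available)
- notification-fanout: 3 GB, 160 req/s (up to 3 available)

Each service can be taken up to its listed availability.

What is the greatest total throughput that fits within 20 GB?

2262

By throughput per GB: feed-ranker 141.00, spell-checker 138.33, image-resizer 57.80, notification-fanout 53.33 lead.
Greedy by ratio would take 2×spell-checker + 2×feed-ranker + image-resizer: 19 GB used, total 2231.
Dropping image-resizer frees 5 GB; slotting in 2×notification-fanout (6 GB) lifts the total to 2262 at 20 GB.
Nothing else within 20 GB beats 2262.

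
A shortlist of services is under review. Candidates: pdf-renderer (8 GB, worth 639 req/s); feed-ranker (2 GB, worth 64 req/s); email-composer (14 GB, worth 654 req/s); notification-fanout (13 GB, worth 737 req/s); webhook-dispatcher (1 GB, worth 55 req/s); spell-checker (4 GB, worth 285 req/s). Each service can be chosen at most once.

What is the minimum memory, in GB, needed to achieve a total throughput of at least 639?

8

Need the lightest bundle worth ≥ 639.
pdf-renderer: 639 throughput at 8 GB.
Any bundle with less than 8 GB falls short of 639.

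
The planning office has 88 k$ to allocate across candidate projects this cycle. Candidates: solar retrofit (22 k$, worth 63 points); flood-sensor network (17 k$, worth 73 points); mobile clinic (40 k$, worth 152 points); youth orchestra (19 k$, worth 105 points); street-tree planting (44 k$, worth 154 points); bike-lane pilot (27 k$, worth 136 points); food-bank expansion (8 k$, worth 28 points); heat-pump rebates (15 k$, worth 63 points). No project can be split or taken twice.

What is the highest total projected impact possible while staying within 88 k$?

405

Density check — youth orchestra 5.53, bike-lane pilot 5.04, flood-sensor network 4.29 are the best per k$.
Taking flood-sensor network + youth orchestra + bike-lane pilot + food-bank expansion + heat-pump rebates: 86 k$ used, 405 in projected impact.
Runner-up mobile clinic + youth orchestra + bike-lane pilot tops out at 393.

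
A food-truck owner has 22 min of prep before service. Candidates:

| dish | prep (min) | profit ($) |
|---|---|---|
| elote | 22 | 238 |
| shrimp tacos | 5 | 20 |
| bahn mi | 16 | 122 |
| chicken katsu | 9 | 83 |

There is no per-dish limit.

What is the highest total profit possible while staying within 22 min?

By profit per min: elote 10.82, chicken katsu 9.22, bahn mi 7.62, shrimp tacos 4.00 lead.
Best packing: elote — 22 min, 238 total.
That's the maximum — no swap from here does better than 238.

238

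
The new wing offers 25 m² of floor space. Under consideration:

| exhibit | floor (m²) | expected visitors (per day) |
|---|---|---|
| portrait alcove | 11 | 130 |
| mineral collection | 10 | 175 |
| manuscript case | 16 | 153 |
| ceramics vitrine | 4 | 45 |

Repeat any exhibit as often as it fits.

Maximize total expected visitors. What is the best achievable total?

Best packing: 2×mineral collection + ceramics vitrine — 24 m², 395 total.

395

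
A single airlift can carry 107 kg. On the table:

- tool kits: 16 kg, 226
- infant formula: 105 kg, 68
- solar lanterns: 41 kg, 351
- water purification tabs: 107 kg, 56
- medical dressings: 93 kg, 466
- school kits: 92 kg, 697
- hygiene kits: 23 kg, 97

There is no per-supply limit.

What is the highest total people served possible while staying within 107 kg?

1356

Best packing: 6×tool kits — 96 kg, 1356 total.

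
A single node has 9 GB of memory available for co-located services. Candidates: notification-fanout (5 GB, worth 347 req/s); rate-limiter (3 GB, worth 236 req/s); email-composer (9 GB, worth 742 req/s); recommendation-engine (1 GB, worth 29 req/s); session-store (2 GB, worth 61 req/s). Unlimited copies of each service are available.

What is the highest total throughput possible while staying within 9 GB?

742

Density check — email-composer 82.44, rate-limiter 78.67, notification-fanout 69.40, session-store 30.50 are the best per GB.
The ratio ordering already packs tightly: email-composer, 9 GB, 742.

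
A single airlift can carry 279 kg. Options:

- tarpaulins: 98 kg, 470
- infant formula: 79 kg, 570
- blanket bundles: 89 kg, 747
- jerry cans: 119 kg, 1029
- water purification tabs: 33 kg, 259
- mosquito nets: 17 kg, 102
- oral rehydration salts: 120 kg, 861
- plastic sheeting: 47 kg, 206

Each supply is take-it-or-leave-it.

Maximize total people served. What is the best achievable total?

2149

Density check — jerry cans 8.65, blanket bundles 8.39, water purification tabs 7.85 are the best per kg.
Filling by ratio: blanket bundles + jerry cans + water purification tabs + mosquito nets for 2137, with 21 kg left unused.
Dropping blanket bundles and mosquito nets frees 106 kg; slotting in oral rehydration salts (120 kg) lifts the total to 2149 at 272 kg.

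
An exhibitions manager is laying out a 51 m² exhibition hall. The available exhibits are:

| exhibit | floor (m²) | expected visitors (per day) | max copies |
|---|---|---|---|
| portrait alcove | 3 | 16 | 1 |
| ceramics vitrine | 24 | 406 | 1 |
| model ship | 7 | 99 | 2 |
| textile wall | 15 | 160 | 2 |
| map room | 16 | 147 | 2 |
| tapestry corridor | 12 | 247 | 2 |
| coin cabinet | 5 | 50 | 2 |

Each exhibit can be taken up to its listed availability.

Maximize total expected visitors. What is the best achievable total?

916

Best packing: portrait alcove + ceramics vitrine + 2×tapestry corridor — 51 m², 916 total.
Every other selection either busts 51 m² or exceeds an availability limit or fails to beat 916.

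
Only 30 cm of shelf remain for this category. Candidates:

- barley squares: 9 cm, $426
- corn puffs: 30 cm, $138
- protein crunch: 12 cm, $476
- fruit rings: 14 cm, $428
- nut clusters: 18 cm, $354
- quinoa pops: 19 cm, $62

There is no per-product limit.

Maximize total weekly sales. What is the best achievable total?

1328

Taking the top-ratio products first gives 3×barley squares for 1278 (27 cm).
The 9 cm tied up in barley squares is better spent on protein crunch — total rises to 1328 (30 cm).
That's the maximum — no swap from here does better than 1328.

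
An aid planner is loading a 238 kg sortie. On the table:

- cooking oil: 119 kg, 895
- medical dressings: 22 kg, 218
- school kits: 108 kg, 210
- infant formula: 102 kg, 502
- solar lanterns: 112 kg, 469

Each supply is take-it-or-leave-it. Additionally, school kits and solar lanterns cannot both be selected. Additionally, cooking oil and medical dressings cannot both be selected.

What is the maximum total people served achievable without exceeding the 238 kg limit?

Ranking by ratio (people served/kg): medical dressings 9.91, cooking oil 7.52, infant formula 4.92.
Taking cooking oil + infant formula: 221 kg used, 1397 in people served.

1397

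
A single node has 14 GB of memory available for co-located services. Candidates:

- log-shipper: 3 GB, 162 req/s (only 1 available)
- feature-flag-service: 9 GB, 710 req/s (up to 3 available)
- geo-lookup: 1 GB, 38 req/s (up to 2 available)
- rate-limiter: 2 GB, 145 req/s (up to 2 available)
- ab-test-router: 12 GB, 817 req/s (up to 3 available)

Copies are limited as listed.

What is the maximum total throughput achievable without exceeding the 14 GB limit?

1038

Ranking by ratio (throughput/GB): feature-flag-service 78.89, rate-limiter 72.50, ab-test-router 68.08.
Taking feature-flag-service + geo-lookup + 2×rate-limiter: 14 GB used, 1038 in throughput.
No other feasible combination exceeds 1038.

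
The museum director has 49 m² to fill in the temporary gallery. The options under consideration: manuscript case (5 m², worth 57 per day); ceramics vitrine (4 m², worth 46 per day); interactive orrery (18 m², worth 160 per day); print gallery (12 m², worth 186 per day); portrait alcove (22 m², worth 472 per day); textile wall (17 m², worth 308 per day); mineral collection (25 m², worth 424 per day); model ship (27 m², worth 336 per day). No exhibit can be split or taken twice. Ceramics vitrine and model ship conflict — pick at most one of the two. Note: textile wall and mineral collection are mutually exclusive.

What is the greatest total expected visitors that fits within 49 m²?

896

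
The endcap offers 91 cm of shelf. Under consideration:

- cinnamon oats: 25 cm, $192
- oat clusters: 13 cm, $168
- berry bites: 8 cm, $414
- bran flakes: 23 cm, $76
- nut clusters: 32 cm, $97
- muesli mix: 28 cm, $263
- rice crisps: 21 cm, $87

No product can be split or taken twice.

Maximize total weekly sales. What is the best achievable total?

Cinnamon oats + oat clusters + berry bites + muesli mix uses 74 of the 91 cm and totals 1037.

1037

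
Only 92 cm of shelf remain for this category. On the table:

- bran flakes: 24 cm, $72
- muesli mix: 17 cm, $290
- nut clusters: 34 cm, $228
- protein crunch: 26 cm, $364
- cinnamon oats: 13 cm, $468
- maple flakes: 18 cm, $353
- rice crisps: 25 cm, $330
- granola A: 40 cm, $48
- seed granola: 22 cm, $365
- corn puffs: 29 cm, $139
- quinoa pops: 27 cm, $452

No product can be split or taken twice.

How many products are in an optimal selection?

4

Best achievable weekly sales is 1649.
For example protein crunch + cinnamon oats + seed granola + quinoa pops achieves it, using 88 cm.
All optima have 4 products.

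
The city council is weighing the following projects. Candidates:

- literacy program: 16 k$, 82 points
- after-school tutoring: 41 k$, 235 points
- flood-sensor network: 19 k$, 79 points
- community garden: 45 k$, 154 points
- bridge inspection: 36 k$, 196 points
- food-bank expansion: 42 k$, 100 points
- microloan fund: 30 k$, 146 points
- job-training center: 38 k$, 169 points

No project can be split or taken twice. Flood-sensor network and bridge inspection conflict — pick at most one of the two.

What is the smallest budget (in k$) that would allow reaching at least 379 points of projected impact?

Look for the lowest-budget combination reaching 379.
after-school tutoring + microloan fund: 381 projected impact at 71 k$.
No combination under 71 k$ hits 379.

71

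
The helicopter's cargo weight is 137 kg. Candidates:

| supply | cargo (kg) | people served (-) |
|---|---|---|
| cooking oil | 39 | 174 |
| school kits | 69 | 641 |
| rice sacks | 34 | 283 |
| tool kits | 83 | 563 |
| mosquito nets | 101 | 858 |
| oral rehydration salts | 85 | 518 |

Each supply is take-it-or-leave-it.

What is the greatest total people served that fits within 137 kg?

1141

By people served per kg: school kits 9.29, mosquito nets 8.50, rice sacks 8.32, tool kits 6.78 lead.
A density-first pass picks school kits + rice sacks — 924 at 103 kg.
Replace school kits with mosquito nets: the trade gains 217 net, giving 1141 at 135 kg.
Every other selection either busts 137 kg or fails to beat 1141.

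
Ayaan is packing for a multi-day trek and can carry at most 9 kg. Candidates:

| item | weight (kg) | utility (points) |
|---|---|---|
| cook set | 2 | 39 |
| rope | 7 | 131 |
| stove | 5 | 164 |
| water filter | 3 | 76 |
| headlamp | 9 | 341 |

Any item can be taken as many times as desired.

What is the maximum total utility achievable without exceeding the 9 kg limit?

341

Density check — headlamp 37.89, stove 32.80, water filter 25.33 are the best per kg.
Headlamp uses 9 of the 9 kg and totals 341.
Nothing else within 9 kg beats 341.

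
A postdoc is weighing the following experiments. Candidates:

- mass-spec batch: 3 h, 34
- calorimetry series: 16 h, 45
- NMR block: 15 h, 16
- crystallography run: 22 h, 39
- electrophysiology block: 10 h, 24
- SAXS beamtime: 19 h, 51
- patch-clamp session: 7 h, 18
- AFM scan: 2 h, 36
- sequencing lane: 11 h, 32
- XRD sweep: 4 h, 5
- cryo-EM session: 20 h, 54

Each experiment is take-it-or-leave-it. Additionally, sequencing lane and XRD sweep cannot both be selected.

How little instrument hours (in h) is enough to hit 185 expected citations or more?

Look for the lowest-instrument combination reaching 185.
Taking mass-spec batch + calorimetry series + patch-clamp session + AFM scan + cryo-EM session gives 187 (≥ 185) for 48 h.
Below 48 h the best achievable stays under 185.

48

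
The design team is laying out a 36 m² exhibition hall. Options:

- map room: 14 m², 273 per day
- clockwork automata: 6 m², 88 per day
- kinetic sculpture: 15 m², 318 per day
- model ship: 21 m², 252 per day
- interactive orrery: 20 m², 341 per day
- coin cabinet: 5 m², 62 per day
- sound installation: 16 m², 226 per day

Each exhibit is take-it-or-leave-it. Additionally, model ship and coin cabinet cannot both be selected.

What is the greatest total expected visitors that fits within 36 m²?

679

The ratio ordering already packs tightly: map room + clockwork automata + kinetic sculpture, 35 m², 679.
The spare 1 m² is too small for any remaining exhibit, and no feasible exchange beats 679.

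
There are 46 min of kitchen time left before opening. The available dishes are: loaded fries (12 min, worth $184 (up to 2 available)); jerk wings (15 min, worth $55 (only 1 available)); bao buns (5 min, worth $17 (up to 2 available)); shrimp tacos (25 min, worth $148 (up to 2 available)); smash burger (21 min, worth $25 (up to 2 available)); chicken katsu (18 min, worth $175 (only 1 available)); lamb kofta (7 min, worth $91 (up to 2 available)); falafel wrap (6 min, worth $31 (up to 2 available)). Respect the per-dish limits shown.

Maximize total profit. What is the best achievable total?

581

Best packing: 2×loaded fries + 2×lamb kofta + falafel wrap — 44 min, 581 total.
Every other selection either busts 46 min or exceeds an availability limit or fails to beat 581.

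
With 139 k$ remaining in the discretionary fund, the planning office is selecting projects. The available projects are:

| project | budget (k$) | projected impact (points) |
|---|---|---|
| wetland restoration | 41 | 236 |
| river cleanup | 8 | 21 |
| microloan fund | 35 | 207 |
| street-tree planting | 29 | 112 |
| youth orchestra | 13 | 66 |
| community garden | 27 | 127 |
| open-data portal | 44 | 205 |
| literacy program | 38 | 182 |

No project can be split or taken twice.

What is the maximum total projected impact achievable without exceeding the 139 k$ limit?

714

A density-first pass picks wetland restoration + river cleanup + microloan fund + youth orchestra + literacy program — 712 at 135 k$.
Dropping river cleanup and literacy program frees 46 k$; slotting in open-data portal (44 k$) lifts the total to 714 at 133 k$.
The closest alternative, wetland restoration + river cleanup + microloan fund + youth orchestra + literacy program, reaches only 712.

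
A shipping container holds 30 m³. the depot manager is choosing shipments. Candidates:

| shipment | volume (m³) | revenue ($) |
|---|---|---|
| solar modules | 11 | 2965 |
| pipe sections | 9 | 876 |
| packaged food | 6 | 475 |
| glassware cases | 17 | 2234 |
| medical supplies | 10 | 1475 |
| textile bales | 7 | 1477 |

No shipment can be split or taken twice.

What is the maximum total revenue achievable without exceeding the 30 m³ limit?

5917

By revenue per m³: solar modules 269.55, textile bales 211.00, medical supplies 147.50 lead.
Solar modules + medical supplies + textile bales uses 28 of the 30 m³ and totals 5917.
No other feasible combination exceeds 5917.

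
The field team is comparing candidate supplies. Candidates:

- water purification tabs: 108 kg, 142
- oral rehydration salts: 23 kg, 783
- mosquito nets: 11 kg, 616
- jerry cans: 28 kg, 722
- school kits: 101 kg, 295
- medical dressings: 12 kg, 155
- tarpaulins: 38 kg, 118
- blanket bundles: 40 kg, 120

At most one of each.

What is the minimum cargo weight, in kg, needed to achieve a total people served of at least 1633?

62

Minimise kg subject to total people served ≥ 1633.
oral rehydration salts + mosquito nets + jerry cans: 2121 people served at 62 kg.
Any bundle with less than 62 kg falls short of 1633.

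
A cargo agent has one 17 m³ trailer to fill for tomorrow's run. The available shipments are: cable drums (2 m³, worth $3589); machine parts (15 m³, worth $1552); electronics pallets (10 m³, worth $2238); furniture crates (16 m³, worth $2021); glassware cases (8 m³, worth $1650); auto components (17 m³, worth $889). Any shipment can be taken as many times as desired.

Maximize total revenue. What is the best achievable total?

28712

Best packing: 8×cable drums — 16 m³, 28712 total.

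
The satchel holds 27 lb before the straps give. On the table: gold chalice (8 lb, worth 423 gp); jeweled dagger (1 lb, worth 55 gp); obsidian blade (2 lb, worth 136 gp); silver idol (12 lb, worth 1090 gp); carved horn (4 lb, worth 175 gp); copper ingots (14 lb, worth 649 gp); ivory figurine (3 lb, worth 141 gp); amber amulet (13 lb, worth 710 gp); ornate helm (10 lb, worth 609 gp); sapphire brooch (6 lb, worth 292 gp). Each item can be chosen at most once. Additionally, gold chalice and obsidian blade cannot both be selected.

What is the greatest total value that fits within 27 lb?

Density check — silver idol 90.83, obsidian blade 68.00, ornate helm 60.90, jeweled dagger 55.00 are the best per lb.
A density-first pass picks jeweled dagger + obsidian blade + silver idol + ornate helm — 1890 at 25 lb.
Replace jeweled dagger with ivory figurine: the trade gains 86 net, giving 1976 at 27 lb.
Runner-up obsidian blade + silver idol + amber amulet tops out at 1936.

1976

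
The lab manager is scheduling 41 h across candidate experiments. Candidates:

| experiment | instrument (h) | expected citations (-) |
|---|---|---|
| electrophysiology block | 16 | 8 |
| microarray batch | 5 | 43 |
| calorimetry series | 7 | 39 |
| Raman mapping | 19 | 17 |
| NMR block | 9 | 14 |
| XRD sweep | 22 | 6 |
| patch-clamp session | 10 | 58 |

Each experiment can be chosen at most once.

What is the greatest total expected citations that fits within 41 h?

157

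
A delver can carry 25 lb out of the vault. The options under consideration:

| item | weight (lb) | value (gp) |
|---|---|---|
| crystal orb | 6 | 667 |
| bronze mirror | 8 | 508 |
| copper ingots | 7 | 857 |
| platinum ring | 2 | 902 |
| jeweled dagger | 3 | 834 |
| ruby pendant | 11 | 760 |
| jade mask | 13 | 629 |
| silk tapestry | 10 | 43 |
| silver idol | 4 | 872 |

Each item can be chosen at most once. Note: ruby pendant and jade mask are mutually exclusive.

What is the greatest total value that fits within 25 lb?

4132

The ratio ordering already packs tightly: crystal orb + copper ingots + platinum ring + jeweled dagger + silver idol, 22 lb, 4132.
No other feasible combination exceeds 4132.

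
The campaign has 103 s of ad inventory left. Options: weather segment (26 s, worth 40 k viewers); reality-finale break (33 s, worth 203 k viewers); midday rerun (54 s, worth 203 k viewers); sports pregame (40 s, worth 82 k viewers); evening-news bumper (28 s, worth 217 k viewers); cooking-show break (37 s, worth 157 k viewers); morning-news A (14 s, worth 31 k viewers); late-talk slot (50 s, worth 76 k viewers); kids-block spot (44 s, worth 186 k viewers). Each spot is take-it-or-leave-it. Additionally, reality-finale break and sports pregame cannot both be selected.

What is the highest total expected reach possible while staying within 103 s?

577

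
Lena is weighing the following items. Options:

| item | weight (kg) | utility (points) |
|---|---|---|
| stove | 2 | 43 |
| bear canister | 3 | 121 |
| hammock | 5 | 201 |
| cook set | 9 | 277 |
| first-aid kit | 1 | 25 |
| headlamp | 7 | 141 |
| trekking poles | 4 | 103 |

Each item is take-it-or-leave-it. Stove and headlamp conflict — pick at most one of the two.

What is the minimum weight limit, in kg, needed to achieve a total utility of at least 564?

Need the lightest bundle worth ≥ 564.
Taking bear canister + hammock + cook set gives 599 (≥ 564) for 17 kg.
Below 17 kg the best achievable stays under 564.

17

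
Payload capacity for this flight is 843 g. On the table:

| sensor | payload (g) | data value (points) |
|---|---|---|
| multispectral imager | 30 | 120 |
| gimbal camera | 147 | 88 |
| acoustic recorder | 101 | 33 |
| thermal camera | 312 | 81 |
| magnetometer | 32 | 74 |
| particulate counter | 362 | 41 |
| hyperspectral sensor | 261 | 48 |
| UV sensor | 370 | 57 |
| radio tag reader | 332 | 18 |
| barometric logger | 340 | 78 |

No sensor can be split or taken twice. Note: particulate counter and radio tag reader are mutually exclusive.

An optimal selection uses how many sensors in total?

Best achievable data value is 411.
One optimal bundle: multispectral imager + gimbal camera + thermal camera + magnetometer + hyperspectral sensor (782 g).
Any selection reaching 411 contains exactly 5 sensors.

5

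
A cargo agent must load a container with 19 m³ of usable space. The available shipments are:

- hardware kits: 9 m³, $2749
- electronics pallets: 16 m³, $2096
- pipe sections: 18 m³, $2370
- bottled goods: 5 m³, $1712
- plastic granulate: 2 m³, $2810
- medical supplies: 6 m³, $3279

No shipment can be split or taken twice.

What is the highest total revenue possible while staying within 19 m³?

Greedy by ratio would take bottled goods + plastic granulate + medical supplies: 13 m³ used, total 7801.
Dropping bottled goods frees 5 m³; slotting in hardware kits (9 m³) lifts the total to 8838 at 17 m³.
No other feasible combination exceeds 8838.

8838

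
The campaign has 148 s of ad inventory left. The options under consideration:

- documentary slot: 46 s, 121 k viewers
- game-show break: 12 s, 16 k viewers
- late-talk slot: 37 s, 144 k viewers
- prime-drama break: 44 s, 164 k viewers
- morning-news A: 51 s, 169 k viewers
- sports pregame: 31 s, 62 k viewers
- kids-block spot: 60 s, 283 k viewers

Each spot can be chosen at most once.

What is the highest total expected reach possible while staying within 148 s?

596

Greedy by ratio would take late-talk slot + prime-drama break + kids-block spot: 141 s used, total 591.
The 44 s tied up in prime-drama break is better spent on morning-news A — total rises to 596 (148 s).
An exhaustive check of the 128 subsets confirms 596.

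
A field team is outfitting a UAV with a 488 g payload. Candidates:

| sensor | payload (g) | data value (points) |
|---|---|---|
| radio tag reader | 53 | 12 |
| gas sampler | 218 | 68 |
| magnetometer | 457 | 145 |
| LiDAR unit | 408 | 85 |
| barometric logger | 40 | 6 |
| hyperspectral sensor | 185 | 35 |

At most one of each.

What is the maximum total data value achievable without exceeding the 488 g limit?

Magnetometer uses 457 of the 488 g and totals 145.
An exhaustive check of the 64 subsets confirms 145.

145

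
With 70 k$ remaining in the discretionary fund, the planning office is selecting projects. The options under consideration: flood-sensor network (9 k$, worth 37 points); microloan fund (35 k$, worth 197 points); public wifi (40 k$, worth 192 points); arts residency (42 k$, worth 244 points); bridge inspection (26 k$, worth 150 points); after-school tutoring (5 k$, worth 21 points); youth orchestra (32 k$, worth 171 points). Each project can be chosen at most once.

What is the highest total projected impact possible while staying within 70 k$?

394

Best packing: arts residency + bridge inspection — 68 k$, 394 total.
The spare 2 k$ is too small for any remaining project, and no exchange beats 394.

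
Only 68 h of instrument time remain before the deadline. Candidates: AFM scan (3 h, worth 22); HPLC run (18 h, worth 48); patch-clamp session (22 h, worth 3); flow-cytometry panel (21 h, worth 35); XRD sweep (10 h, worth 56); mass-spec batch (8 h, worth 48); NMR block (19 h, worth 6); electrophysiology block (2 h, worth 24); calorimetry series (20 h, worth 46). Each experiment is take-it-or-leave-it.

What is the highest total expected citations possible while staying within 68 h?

244

Taking AFM scan + HPLC run + XRD sweep + mass-spec batch + electrophysiology block + calorimetry series: 61 h used, 244 in expected citations.
The closest alternative, AFM scan + HPLC run + flow-cytometry panel + XRD sweep + mass-spec batch + electrophysiology block, reaches only 233.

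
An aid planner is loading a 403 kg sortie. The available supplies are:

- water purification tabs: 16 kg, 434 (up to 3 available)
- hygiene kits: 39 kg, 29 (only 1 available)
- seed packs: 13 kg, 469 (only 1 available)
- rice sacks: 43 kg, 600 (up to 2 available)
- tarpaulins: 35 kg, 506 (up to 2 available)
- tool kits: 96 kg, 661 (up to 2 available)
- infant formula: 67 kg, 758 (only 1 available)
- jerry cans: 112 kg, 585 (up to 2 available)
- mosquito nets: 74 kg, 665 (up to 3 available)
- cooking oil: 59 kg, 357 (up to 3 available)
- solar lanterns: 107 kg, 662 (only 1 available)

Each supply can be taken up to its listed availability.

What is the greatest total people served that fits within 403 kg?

Taking the top-ratio supplies first gives 3×water purification tabs + hygiene kits + seed packs + 2×rice sacks + 2×tarpaulins + infant formula + mosquito nets for 5435 (397 kg).
Replace hygiene kits and tarpaulins with mosquito nets: the trade gains 130 net, giving 5565 at 397 kg.
That's the maximum — no swap from here does better than 5565.

5565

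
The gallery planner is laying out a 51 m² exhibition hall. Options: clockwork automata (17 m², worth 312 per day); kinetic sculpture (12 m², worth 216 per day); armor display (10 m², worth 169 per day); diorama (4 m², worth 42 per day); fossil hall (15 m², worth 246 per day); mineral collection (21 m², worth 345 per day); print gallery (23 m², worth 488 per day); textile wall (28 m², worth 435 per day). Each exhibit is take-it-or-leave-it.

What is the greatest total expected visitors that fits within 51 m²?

Density check — print gallery 21.22, clockwork automata 18.35, kinetic sculpture 18.00 are the best per m².
Taking clockwork automata + armor display + print gallery: 50 m² used, 969 in expected visitors.
The spare 1 m² is too small for any remaining exhibit, and no exchange beats 969.

969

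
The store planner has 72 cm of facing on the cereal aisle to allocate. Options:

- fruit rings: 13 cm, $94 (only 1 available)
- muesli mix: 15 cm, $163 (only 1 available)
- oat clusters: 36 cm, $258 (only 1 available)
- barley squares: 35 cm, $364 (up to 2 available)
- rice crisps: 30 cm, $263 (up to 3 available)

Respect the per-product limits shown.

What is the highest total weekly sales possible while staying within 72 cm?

728

Density check — muesli mix 10.87, barley squares 10.40, rice crisps 8.77 are the best per cm.
Filling by ratio: fruit rings + muesli mix + barley squares for 621, with 9 cm left unused.
The 28 cm tied up in fruit rings and muesli mix is better spent on barley squares — total rises to 728 (70 cm).
Every other selection either busts 72 cm or exceeds an availability limit or fails to beat 728.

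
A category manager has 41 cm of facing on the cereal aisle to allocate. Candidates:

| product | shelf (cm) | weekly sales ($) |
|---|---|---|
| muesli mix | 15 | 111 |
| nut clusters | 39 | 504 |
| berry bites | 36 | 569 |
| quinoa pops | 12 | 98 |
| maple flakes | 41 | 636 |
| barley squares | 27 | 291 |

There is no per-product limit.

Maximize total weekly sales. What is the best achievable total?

636

Filling by ratio: berry bites for 569, with 5 cm left unused.
The 36 cm tied up in berry bites is better spent on maple flakes — total rises to 636 (41 cm).
Nothing else within 41 cm beats 636.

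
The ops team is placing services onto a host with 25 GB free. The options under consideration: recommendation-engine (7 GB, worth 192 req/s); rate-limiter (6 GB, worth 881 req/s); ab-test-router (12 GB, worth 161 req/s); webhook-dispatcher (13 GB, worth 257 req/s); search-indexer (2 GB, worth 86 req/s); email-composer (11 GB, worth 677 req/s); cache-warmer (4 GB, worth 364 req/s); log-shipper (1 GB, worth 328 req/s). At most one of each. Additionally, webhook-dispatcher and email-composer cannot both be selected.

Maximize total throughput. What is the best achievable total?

2336

Rate-limiter + search-indexer + email-composer + cache-warmer + log-shipper uses 24 of the 25 GB and totals 2336.
No other feasible combination exceeds 2336.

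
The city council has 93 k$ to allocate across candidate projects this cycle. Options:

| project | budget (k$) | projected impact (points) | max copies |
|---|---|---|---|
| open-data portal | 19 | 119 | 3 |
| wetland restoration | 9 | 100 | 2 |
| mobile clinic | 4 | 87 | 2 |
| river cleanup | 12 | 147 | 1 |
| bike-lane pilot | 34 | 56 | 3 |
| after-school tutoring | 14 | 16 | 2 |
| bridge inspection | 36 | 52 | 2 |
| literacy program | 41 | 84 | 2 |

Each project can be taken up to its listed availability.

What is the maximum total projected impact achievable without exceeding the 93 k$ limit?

791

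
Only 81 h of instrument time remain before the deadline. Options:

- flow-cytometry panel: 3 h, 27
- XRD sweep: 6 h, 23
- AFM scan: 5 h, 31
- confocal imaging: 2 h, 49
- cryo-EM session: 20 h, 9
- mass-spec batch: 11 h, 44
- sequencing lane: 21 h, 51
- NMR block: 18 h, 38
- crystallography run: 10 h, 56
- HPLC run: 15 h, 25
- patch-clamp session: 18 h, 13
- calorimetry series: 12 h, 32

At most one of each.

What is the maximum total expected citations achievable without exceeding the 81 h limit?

319

The ratio heuristic lands on flow-cytometry panel + XRD sweep + AFM scan + confocal imaging + mass-spec batch + sequencing lane + crystallography run + calorimetry series (313) but leaves 11 h idle.
Replace calorimetry series with NMR block: the trade gains 6 net, giving 319 at 76 h.
That's the maximum — no swap from here does better than 319.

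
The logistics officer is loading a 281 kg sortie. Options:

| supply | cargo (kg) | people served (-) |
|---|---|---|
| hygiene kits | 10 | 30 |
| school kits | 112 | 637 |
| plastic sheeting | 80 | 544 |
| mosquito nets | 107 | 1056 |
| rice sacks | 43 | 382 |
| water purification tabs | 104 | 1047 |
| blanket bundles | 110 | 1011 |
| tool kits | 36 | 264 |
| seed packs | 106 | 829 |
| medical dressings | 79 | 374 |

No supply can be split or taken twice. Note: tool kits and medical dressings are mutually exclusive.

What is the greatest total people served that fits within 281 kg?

The ratio ordering already packs tightly: hygiene kits + mosquito nets + rice sacks + water purification tabs, 264 kg, 2515.
Next best is mosquito nets + rice sacks + water purification tabs at 2485 (254 kg) — short by 30.

2515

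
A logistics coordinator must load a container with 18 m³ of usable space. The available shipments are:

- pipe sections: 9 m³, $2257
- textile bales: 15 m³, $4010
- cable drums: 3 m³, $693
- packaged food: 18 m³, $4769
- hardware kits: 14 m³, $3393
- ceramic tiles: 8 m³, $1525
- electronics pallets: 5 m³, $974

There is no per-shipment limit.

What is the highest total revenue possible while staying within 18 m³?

4769

Greedy by ratio would take textile bales + cable drums: 18 m³ used, total 4703.
Replace textile bales and cable drums with packaged food: the trade gains 66 net, giving 4769 at 18 m³.
Every other selection either busts 18 m³ or fails to beat 4769.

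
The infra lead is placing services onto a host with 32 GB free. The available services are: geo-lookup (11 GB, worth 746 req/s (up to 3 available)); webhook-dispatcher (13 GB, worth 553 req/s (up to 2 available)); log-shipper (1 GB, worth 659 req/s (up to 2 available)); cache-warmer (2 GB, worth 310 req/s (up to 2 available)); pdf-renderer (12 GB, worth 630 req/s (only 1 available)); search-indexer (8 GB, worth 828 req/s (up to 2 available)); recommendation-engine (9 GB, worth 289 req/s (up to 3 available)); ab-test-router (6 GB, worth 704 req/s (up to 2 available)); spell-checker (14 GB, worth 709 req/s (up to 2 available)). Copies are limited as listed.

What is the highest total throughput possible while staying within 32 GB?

4692

Filling by ratio: 2×log-shipper + 2×cache-warmer + search-indexer + 2×ab-test-router for 4174, with 6 GB left unused.
The 2 GB tied up in cache-warmer is better spent on search-indexer — total rises to 4692 (32 GB).
Nothing else within 32 GB beats 4692.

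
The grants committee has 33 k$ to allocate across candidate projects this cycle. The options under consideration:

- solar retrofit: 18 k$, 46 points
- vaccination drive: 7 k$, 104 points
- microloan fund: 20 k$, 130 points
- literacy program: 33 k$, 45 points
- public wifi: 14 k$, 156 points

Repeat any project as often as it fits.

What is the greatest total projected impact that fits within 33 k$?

416

Best packing: 4×vaccination drive — 28 k$, 416 total.
Every other selection either busts 33 k$ or fails to beat 416.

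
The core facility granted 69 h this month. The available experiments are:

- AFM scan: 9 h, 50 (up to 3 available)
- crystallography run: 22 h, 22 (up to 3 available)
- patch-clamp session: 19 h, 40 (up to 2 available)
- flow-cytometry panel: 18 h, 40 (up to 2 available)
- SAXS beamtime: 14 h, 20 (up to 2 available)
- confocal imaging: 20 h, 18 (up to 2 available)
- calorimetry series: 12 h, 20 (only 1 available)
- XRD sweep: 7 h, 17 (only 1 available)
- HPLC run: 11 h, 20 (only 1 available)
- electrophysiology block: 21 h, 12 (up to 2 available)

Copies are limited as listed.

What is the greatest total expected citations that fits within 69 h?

230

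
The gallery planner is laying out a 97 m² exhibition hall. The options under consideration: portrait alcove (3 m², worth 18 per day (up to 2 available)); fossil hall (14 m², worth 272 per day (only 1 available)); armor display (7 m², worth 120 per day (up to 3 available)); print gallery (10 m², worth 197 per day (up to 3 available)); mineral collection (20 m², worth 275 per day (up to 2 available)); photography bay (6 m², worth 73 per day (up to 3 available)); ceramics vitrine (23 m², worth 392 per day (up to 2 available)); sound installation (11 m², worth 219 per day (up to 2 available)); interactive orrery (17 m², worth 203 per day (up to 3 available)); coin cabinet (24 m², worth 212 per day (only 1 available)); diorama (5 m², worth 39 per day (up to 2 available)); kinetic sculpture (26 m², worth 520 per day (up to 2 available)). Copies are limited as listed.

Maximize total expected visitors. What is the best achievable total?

Taking the top-ratio exhibits first gives portrait alcove + 2×print gallery + 2×sound installation + 2×kinetic sculpture for 1890 (97 m²).
Dropping portrait alcove and sound installation frees 14 m²; slotting in fossil hall (14 m²) lifts the total to 1925 at 97 m².
No other feasible combination exceeds 1925.

1925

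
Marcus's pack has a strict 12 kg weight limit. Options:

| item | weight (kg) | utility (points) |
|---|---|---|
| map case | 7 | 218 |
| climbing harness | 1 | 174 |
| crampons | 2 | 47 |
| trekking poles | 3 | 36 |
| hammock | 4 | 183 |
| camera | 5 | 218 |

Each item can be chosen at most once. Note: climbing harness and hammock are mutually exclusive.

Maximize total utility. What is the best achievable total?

475

Taking climbing harness + crampons + trekking poles + camera: 11 kg used, 475 in utility.
No other feasible combination exceeds 475.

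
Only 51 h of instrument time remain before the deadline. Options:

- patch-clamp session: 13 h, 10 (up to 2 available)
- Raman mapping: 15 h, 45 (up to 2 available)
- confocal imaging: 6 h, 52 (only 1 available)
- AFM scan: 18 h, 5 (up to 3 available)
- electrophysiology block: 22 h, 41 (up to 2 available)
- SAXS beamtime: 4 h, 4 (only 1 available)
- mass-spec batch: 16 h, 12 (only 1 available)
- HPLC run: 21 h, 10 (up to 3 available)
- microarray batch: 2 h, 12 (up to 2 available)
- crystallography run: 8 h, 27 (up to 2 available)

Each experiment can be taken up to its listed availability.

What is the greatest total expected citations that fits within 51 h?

193

By expected citations per h: confocal imaging 8.67, microarray batch 6.00, crystallography run 3.38 lead.
Filling by ratio: Raman mapping + confocal imaging + SAXS beamtime + 2×microarray batch + 2×crystallography run for 179, with 6 h left unused.
The 12 h tied up in SAXS beamtime and crystallography run is better spent on Raman mapping — total rises to 193 (48 h).
That's the maximum — no swap from here does better than 193.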